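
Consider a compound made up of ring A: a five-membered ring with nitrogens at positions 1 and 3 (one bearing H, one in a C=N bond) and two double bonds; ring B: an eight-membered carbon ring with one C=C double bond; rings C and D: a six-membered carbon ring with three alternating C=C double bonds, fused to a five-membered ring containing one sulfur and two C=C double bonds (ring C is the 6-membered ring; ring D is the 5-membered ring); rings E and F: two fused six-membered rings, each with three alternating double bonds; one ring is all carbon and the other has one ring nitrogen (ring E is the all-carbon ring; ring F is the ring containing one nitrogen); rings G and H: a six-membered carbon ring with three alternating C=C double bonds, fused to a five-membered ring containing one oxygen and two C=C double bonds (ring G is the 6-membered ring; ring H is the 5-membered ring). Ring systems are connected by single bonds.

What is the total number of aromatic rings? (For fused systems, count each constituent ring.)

7

Ring A is planar and fully conjugated; 2 ring double bonds (4 π electrons) plus a heteroatom lone pair (2) give 6 π electrons. Since 6 = 4n+2 (n=1), ring A is aromatic (imidazole).
Ring B has six sp³ carbons, so it is not fully conjugated — not aromatic (cyclooctene).
Rings C and D form a fused bicyclic system (with one sulfur) with 9 sp² atoms and 10 π electrons from ring double bonds plus a heteroatom lone pair. 10 = 4(2)+2, so the system is aromatic and both rings count as aromatic (benzothiophene).
Rings E and F form a fused bicyclic system (with one nitrogen) with 10 sp² atoms and 10 π electrons from ring double bonds. 10 = 4(2)+2, so the system is aromatic and both rings count as aromatic (quinoline).
Rings G and H form a fused bicyclic system (with one oxygen) with 9 sp² atoms and 10 π electrons from ring double bonds plus a heteroatom lone pair. 10 = 4(2)+2, so the system is aromatic and both rings count as aromatic (benzofuran).
Aromatic: A, C, D, E, F, G, H. Total: 7.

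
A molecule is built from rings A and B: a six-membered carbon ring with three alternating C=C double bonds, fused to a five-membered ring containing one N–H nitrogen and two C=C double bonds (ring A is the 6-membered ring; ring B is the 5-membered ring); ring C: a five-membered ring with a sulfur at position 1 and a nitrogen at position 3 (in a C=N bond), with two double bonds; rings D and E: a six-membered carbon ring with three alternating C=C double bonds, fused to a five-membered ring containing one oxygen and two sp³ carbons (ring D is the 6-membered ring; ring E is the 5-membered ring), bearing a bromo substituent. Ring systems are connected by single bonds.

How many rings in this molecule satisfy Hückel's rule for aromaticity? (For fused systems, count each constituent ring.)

Rings A and B form a fused bicyclic system (with one N–H) with 9 sp² atoms and 10 π electrons from ring double bonds plus a heteroatom lone pair. 10 = 4(2)+2, so the system is aromatic and both rings count as aromatic (indole).
Ring C is fully conjugated (every ring atom contributes a p orbital); 2 ring double bonds (4 π electrons) plus a heteroatom lone pair (2) give 6 π electrons. That satisfies 4n+2 with n=1, so ring C is aromatic (thiazole).
Ring D has a continuous p-orbital overlap around the ring; 3 ring double bonds give 6 π electrons. That satisfies 4n+2 with n=1, so ring D is aromatic (benzene ring).
Ring E has two sp³ carbons, so it is not fully conjugated — not aromatic (oxolane ring).
Aromatic: A, B, C, D. Total: 4.

4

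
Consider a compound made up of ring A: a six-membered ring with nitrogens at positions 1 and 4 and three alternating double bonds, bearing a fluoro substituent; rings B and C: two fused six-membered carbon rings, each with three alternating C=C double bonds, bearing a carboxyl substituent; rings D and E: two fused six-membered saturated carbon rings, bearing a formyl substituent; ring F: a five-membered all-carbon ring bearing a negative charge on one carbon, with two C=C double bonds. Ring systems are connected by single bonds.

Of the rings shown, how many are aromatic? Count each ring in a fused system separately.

Ring A has a continuous p-orbital overlap around the ring; 3 ring double bonds give 6 π electrons. 6 = 4(1)+2, so ring A is aromatic (pyrazine).
Rings B and C form a fused bicyclic system with 10 sp² atoms and 10 π electrons from ring double bonds. 10 = 4(2)+2, so the system is aromatic and both rings count as aromatic (naphthalene).
Ring D has only sp³ atoms, so it is not fully conjugated — not aromatic (cyclohexane ring).
Ring E has only sp³ atoms, so it is not fully conjugated — not aromatic (cyclohexane ring).
Ring F has a continuous p-orbital overlap around the ring; 2 ring double bonds (4 π electrons) plus the carbanion lone pair (2) give 6 π electrons. That satisfies 4n+2 with n=1, so ring F is aromatic (cyclopentadienyl anion).
Aromatic: A, B, C, F. Total: 4.

4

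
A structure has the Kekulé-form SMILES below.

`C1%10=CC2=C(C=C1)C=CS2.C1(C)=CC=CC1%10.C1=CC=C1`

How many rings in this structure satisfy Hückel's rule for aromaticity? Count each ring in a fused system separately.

2

The SMILES encodes a six-membered carbon ring with three alternating C=C double bonds, fused to a five-membered ring containing one sulfur and two C=C double bonds; a five-membered carbon ring with two conjugated C=C double bonds and one sp³ carbon; a four-membered carbon ring with two alternating C=C double bonds.
The fused 6/5-membered bicyclic (with one sulfur) is a single π system with 9 sp² atoms and 10 π electrons from ring double bonds plus a heteroatom lone pair. 10 = 4(2)+2, so the system is aromatic and both rings count as aromatic (benzothiophene).
The 5-membered ring has one sp³ carbon, so it is not fully conjugated — not aromatic (cyclopentadiene).
The 4-membered ring has only sp² ring atoms; a planar conformation would have a fully conjugated π system of 4 electrons. But 4 = 4(1), which is 4n not 4n+2, so it is not aromatic (cyclobutadiene) — cyclobutadiene is antiaromatic and distorts to a rectangle.
2 of the 4 rings are aromatic. Total: 2.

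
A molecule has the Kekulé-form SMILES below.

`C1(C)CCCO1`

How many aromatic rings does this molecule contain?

0

The SMILES encodes a five-membered saturated ring of four carbons and one oxygen.
The 5-membered ring with one oxygen has only sp³ atoms, so it is not fully conjugated — not aromatic (tetrahydrofuran).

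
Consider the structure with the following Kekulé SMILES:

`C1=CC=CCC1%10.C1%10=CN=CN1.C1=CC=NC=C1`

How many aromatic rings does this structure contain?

2

The SMILES encodes a six-membered carbon ring with two conjugated C=C double bonds and two sp³ carbons; a five-membered ring with nitrogens at positions 1 and 3 (one bearing H, one in a C=N bond) and two double bonds; a six-membered ring of five carbons and one nitrogen with three alternating double bonds.
The 6-membered ring has two sp³ carbons, so it is not fully conjugated — not aromatic (1,3-cyclohexadiene).
The 5-membered ring with two nitrogens (one N–H, one =N–) is planar and fully conjugated; 2 ring double bonds (4 π electrons) plus a heteroatom lone pair (2) give 6 π electrons. That satisfies 4n+2 with n=1, so it is aromatic (imidazole).
The 6-membered ring with one nitrogen is fully conjugated (every ring atom contributes a p orbital); 3 ring double bonds give 6 π electrons. Since 6 = 4n+2 (n=1), it is aromatic (pyridine).
2 of the 3 rings are aromatic. Total: 2.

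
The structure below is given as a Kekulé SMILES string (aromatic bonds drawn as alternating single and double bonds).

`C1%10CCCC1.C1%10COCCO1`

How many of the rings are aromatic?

The SMILES encodes a five-membered saturated carbon ring; a six-membered saturated ring with oxygens at positions 1 and 4.
The 5-membered ring has only sp³ atoms, so it is not fully conjugated — not aromatic (cyclopentane).
The 6-membered ring with two oxygens (1,4) has only sp³ atoms, so it is not fully conjugated — not aromatic (1,4-dioxane).
None of the rings are aromatic. Total: 0.

0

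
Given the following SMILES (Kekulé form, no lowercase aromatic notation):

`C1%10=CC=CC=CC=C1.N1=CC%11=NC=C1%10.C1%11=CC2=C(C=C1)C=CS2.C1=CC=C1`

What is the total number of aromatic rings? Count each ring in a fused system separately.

3

The SMILES encodes an eight-membered carbon ring with four alternating C=C double bonds; a six-membered ring with nitrogens at positions 1 and 4 and three alternating double bonds; a six-membered carbon ring with three alternating C=C double bonds, fused to a five-membered ring containing one sulfur and two C=C double bonds; a four-membered carbon ring with two alternating C=C double bonds.
The 8-membered ring has only sp² ring atoms; a planar conformation would have a fully conjugated π system of 8 electrons. But 8 = 4(2), which is 4n not 4n+2, so it is not aromatic (cyclooctatetraene) — cyclooctatetraene distorts into a non-planar tub to avoid antiaromaticity.
The 6-membered ring with two nitrogens (1,4) is planar and fully conjugated; 3 ring double bonds give 6 π electrons. Since 6 = 4n+2 (n=1), it is aromatic (pyrazine).
The fused 6/5-membered bicyclic (with one sulfur) is a single π system with 9 sp² atoms and 10 π electrons from ring double bonds plus a heteroatom lone pair. 10 = 4(2)+2, so the system is aromatic and both rings count as aromatic (benzothiophene).
The 4-membered ring has only sp² ring atoms; a planar conformation would have a fully conjugated π system of 4 electrons. But 4 = 4(1), which is 4n not 4n+2, so it is not aromatic (cyclobutadiene) — cyclobutadiene is antiaromatic and distorts to a rectangle.
3 of the 5 rings are aromatic. Total: 3.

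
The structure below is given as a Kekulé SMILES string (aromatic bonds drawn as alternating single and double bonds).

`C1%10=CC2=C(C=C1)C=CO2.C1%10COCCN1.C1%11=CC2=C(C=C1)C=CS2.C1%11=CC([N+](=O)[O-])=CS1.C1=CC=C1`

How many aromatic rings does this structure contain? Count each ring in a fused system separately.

The SMILES encodes a six-membered carbon ring with three alternating C=C double bonds, fused to a five-membered ring containing one oxygen and two C=C double bonds; a six-membered saturated ring with an oxygen and an N–H nitrogen at positions 1 and 4; a six-membered carbon ring with three alternating C=C double bonds, fused to a five-membered ring containing one sulfur and two C=C double bonds; a five-membered ring of four carbons and one sulfur, with two C=C double bonds; a four-membered carbon ring with two alternating C=C double bonds.
The fused 6/5-membered bicyclic (with one oxygen) is a single π system with 9 sp² atoms and 10 π electrons from ring double bonds plus a heteroatom lone pair. 10 = 4(2)+2, so the system is aromatic and both rings count as aromatic (benzofuran).
The 6-membered ring with one oxygen and one N–H (1,4) has only sp³ atoms, so it is not fully conjugated — not aromatic (morpholine).
The fused 6/5-membered bicyclic (with one sulfur) is a single π system with 9 sp² atoms and 10 π electrons from ring double bonds plus a heteroatom lone pair. 10 = 4(2)+2, so the system is aromatic and both rings count as aromatic (benzothiophene).
The 5-membered ring with one sulfur has a continuous p-orbital overlap around the ring; 2 ring double bonds (4 π electrons) plus a heteroatom lone pair (2) give 6 π electrons. 6 = 4(1)+2, so it is aromatic (thiophene).
The 4-membered ring has only sp² ring atoms; a planar conformation would have a fully conjugated π system of 4 electrons. But 4 = 4(1), which is 4n not 4n+2, so it is not aromatic (cyclobutadiene) — cyclobutadiene is antiaromatic and distorts to a rectangle.
5 of the 7 rings are aromatic. Total: 5.

5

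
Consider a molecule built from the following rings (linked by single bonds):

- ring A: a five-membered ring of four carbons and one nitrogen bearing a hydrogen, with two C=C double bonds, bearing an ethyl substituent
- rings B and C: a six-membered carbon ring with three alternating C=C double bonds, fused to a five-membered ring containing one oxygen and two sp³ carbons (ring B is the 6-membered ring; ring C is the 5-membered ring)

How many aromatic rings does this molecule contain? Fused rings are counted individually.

Ring A has a continuous p-orbital overlap around the ring; 2 ring double bonds (4 π electrons) plus a heteroatom lone pair (2) give 6 π electrons. 6 = 4(1)+2, so ring A is aromatic (pyrrole).
Ring B is planar and fully conjugated; 3 ring double bonds give 6 π electrons. That satisfies 4n+2 with n=1, so ring B is aromatic (benzene ring).
Ring C has two sp³ carbons, so it is not fully conjugated — not aromatic (oxolane ring).
Aromatic: A, B. Total: 2.

2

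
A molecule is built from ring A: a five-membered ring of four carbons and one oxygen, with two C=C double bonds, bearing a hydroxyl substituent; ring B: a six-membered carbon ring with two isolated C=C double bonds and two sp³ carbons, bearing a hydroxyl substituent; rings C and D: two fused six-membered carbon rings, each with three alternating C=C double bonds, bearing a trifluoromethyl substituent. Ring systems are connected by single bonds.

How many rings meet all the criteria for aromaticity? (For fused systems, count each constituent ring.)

3

Ring A is fully conjugated (every ring atom contributes a p orbital); 2 ring double bonds (4 π electrons) plus a heteroatom lone pair (2) give 6 π electrons. Since 6 = 4n+2 (n=1), ring A is aromatic (furan).
Ring B has two sp³ carbons, so it is not fully conjugated — not aromatic (1,4-cyclohexadiene).
Rings C and D form a fused bicyclic system with 10 sp² atoms and 10 π electrons from ring double bonds. 10 = 4(2)+2, so the system is aromatic and both rings count as aromatic (naphthalene).
Aromatic: A, C, D. Total: 3.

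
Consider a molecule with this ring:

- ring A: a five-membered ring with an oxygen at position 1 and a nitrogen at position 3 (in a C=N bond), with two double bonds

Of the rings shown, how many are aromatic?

1

Ring A is planar and fully conjugated; 2 ring double bonds (4 π electrons) plus a heteroatom lone pair (2) give 6 π electrons. Since 6 = 4n+2 (n=1), ring A is aromatic (oxazole).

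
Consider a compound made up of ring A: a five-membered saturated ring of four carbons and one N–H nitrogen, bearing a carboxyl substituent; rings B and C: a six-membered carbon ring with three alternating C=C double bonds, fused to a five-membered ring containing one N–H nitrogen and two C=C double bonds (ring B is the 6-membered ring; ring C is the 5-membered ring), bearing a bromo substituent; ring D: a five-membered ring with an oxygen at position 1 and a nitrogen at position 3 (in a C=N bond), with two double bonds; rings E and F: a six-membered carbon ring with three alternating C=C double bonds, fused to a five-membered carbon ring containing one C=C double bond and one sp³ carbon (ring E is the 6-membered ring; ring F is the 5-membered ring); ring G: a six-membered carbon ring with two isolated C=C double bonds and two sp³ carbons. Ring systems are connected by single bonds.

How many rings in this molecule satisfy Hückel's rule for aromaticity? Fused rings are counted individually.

4

Ring A has only sp³ atoms, so it is not fully conjugated — not aromatic (pyrrolidine).
Rings B and C form a fused bicyclic system (with one N–H) with 9 sp² atoms and 10 π electrons from ring double bonds plus a heteroatom lone pair. 10 = 4(2)+2, so the system is aromatic and both rings count as aromatic (indole).
Ring D has a continuous p-orbital overlap around the ring; 2 ring double bonds (4 π electrons) plus a heteroatom lone pair (2) give 6 π electrons. That satisfies 4n+2 with n=1, so ring D is aromatic (oxazole).
Ring E has a continuous p-orbital overlap around the ring; 3 ring double bonds give 6 π electrons. That satisfies 4n+2 with n=1, so ring E is aromatic (benzene ring).
Ring F has one sp³ carbon, so it is not fully conjugated — not aromatic (cyclopentene ring).
Ring G has two sp³ carbons, so it is not fully conjugated — not aromatic (1,4-cyclohexadiene).
Aromatic: B, C, D, E. Total: 4.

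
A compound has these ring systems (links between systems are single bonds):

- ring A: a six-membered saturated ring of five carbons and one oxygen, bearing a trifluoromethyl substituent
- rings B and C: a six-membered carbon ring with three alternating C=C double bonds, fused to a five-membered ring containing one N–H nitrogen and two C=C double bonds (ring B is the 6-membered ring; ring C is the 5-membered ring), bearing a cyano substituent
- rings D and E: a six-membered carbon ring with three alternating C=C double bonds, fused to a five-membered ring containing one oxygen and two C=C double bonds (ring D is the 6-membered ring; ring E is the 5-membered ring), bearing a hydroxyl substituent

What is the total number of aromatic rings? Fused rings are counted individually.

Ring A has only sp³ atoms, so it is not fully conjugated — not aromatic (tetrahydropyran).
Rings B and C form a fused bicyclic system (with one N–H) with 9 sp² atoms and 10 π electrons from ring double bonds plus a heteroatom lone pair. 10 = 4(2)+2, so the system is aromatic and both rings count as aromatic (indole).
Rings D and E form a fused bicyclic system (with one oxygen) with 9 sp² atoms and 10 π electrons from ring double bonds plus a heteroatom lone pair. 10 = 4(2)+2, so the system is aromatic and both rings count as aromatic (benzofuran).
Aromatic: B, C, D, E. Total: 4.

4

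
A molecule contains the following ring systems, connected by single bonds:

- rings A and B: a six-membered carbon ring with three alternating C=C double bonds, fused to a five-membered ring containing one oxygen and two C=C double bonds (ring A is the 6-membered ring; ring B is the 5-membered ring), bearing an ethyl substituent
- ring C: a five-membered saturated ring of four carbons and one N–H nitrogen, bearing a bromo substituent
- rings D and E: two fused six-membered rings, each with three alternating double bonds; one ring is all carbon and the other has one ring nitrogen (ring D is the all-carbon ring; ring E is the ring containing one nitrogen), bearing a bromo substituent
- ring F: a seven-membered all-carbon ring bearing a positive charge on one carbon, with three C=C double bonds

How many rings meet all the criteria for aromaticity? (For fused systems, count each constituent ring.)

5

Rings A and B form a fused bicyclic system (with one oxygen) with 9 sp² atoms and 10 π electrons from ring double bonds plus a heteroatom lone pair. 10 = 4(2)+2, so the system is aromatic and both rings count as aromatic (benzofuran).
Ring C has only sp³ atoms, so it is not fully conjugated — not aromatic (pyrrolidine).
Rings D and E form a fused bicyclic system (with one nitrogen) with 10 sp² atoms and 10 π electrons from ring double bonds. 10 = 4(2)+2, so the system is aromatic and both rings count as aromatic (quinoline).
Ring F is fully conjugated (every ring atom contributes a p orbital); 3 ring double bonds (6 π electrons) plus the carbocation's empty p orbital (0, but keeps the ring conjugated) give 6 π electrons. That satisfies 4n+2 with n=1, so ring F is aromatic (tropylium cation).
Aromatic: A, B, D, E, F. Total: 5.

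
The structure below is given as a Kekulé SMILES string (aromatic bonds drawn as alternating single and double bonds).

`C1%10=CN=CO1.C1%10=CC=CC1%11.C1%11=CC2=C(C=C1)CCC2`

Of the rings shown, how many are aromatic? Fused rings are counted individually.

The SMILES encodes a five-membered ring with an oxygen at position 1 and a nitrogen at position 3 (in a C=N bond), with two double bonds; a five-membered carbon ring with two conjugated C=C double bonds and one sp³ carbon; a six-membered carbon ring with three alternating C=C double bonds, fused to a saturated five-membered carbon ring.
The 5-membered ring with one oxygen and one =N– is planar and fully conjugated; 2 ring double bonds (4 π electrons) plus a heteroatom lone pair (2) give 6 π electrons. That satisfies 4n+2 with n=1, so it is aromatic (oxazole).
The 5-membered ring has one sp³ carbon, so it is not fully conjugated — not aromatic (cyclopentadiene).
The 6-membered ring has a continuous p-orbital overlap around the ring; 3 ring double bonds give 6 π electrons. Since 6 = 4n+2 (n=1), it is aromatic (benzene ring).
The second 5-membered ring has three sp³ carbons, so it is not fully conjugated — not aromatic (cyclopentane ring).
2 of the 4 rings are aromatic. Total: 2.

2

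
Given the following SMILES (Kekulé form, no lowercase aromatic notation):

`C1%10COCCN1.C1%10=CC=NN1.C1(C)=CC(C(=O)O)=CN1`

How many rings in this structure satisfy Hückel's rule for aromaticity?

2

The SMILES encodes a six-membered saturated ring with an oxygen and an N–H nitrogen at positions 1 and 4; a five-membered ring with two adjacent nitrogens (one bearing H, one in a double bond) and two double bonds; a five-membered ring of four carbons and one nitrogen bearing a hydrogen, with two C=C double bonds.
The 6-membered ring with one oxygen and one N–H (1,4) has only sp³ atoms, so it is not fully conjugated — not aromatic (morpholine).
The 5-membered ring with two adjacent nitrogens (one N–H, one =N–) is planar and fully conjugated; 2 ring double bonds (4 π electrons) plus a heteroatom lone pair (2) give 6 π electrons. 6 = 4(1)+2, so it is aromatic (pyrazole).
The 5-membered ring with one N–H is planar and fully conjugated; 2 ring double bonds (4 π electrons) plus a heteroatom lone pair (2) give 6 π electrons. That satisfies 4n+2 with n=1, so it is aromatic (pyrrole).
2 of the 3 rings are aromatic. Total: 2.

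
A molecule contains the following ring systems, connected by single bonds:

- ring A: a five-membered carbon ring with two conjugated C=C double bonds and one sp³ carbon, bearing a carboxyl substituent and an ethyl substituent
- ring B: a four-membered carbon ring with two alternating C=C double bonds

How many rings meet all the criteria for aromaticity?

Ring A has one sp³ carbon, so it is not fully conjugated — not aromatic (cyclopentadiene).
Ring B has only sp² ring atoms; a planar conformation would have a fully conjugated π system of 4 electrons. But 4 = 4(1), which is 4n not 4n+2, so ring B is not aromatic (cyclobutadiene) — cyclobutadiene is antiaromatic and distorts to a rectangle.
No ring is aromatic. Total: 0.

0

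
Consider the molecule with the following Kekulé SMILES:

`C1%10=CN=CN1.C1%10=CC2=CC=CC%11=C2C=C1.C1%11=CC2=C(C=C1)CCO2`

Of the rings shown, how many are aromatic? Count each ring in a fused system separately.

The SMILES encodes a five-membered ring with nitrogens at positions 1 and 3 (one bearing H, one in a C=N bond) and two double bonds; two fused six-membered carbon rings, each with three alternating C=C double bonds; a six-membered carbon ring with three alternating C=C double bonds, fused to a five-membered ring containing one oxygen and two sp³ carbons.
The 5-membered ring with two nitrogens (one N–H, one =N–) is fully conjugated (every ring atom contributes a p orbital); 2 ring double bonds (4 π electrons) plus a heteroatom lone pair (2) give 6 π electrons. Since 6 = 4n+2 (n=1), it is aromatic (imidazole).
The fused 6/6-membered bicyclic is a single π system with 10 sp² atoms and 10 π electrons from ring double bonds. 10 = 4(2)+2, so the system is aromatic and both rings count as aromatic (naphthalene).
The 6-membered ring is fully conjugated (every ring atom contributes a p orbital); 3 ring double bonds give 6 π electrons. Since 6 = 4n+2 (n=1), it is aromatic (benzene ring).
The 5-membered ring with one oxygen has two sp³ carbons, so it is not fully conjugated — not aromatic (oxolane ring).
4 of the 5 rings are aromatic. Total: 4.

4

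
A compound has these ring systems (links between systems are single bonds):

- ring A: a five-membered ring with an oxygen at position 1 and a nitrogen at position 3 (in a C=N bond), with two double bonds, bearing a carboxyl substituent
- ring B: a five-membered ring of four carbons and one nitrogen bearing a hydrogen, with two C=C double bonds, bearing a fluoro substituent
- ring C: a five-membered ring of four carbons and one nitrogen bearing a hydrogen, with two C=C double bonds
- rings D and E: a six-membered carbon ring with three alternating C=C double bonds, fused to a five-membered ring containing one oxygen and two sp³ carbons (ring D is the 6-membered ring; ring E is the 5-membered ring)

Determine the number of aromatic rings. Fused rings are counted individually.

4

Ring A has a continuous p-orbital overlap around the ring; 2 ring double bonds (4 π electrons) plus a heteroatom lone pair (2) give 6 π electrons. 6 = 4(1)+2, so ring A is aromatic (oxazole).
Ring B has a continuous p-orbital overlap around the ring; 2 ring double bonds (4 π electrons) plus a heteroatom lone pair (2) give 6 π electrons. That satisfies 4n+2 with n=1, so ring B is aromatic (pyrrole).
Ring C is fully conjugated (every ring atom contributes a p orbital); 2 ring double bonds (4 π electrons) plus a heteroatom lone pair (2) give 6 π electrons. That satisfies 4n+2 with n=1, so ring C is aromatic (pyrrole).
Ring D is fully conjugated (every ring atom contributes a p orbital); 3 ring double bonds give 6 π electrons. 6 = 4(1)+2, so ring D is aromatic (benzene ring).
Ring E has two sp³ carbons, so it is not fully conjugated — not aromatic (oxolane ring).
Aromatic: A, B, C, D. Total: 4.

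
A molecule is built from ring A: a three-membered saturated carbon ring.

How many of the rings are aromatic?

0

Ring A has only sp³ atoms, so it is not fully conjugated — not aromatic (cyclopropane).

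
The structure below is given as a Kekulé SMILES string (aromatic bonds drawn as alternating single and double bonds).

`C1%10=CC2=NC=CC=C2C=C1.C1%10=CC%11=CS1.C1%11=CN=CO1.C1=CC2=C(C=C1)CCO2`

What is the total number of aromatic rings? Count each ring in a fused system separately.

The SMILES encodes two fused six-membered rings, each with three alternating double bonds; one ring is all carbon and the other has one ring nitrogen; a five-membered ring of four carbons and one sulfur, with two C=C double bonds; a five-membered ring with an oxygen at position 1 and a nitrogen at position 3 (in a C=N bond), with two double bonds; a six-membered carbon ring with three alternating C=C double bonds, fused to a five-membered ring containing one oxygen and two sp³ carbons.
The fused 6/6-membered bicyclic (with one nitrogen) is a single π system with 10 sp² atoms and 10 π electrons from ring double bonds. 10 = 4(2)+2, so the system is aromatic and both rings count as aromatic (quinoline).
The 5-membered ring with one sulfur is fully conjugated (every ring atom contributes a p orbital); 2 ring double bonds (4 π electrons) plus a heteroatom lone pair (2) give 6 π electrons. That satisfies 4n+2 with n=1, so it is aromatic (thiophene).
The 5-membered ring with one oxygen and one =N– is planar and fully conjugated; 2 ring double bonds (4 π electrons) plus a heteroatom lone pair (2) give 6 π electrons. That satisfies 4n+2 with n=1, so it is aromatic (oxazole).
The 6-membered ring is planar and fully conjugated; 3 ring double bonds give 6 π electrons. That satisfies 4n+2 with n=1, so it is aromatic (benzene ring).
The 5-membered ring with one oxygen has two sp³ carbons, so it is not fully conjugated — not aromatic (oxolane ring).
5 of the 6 rings are aromatic. Total: 5.

5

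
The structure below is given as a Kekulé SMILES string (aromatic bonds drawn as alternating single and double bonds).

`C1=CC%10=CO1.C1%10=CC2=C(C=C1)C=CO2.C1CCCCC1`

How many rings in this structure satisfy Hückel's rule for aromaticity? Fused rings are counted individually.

The SMILES encodes a five-membered ring of four carbons and one oxygen, with two C=C double bonds; a six-membered carbon ring with three alternating C=C double bonds, fused to a five-membered ring containing one oxygen and two C=C double bonds; a six-membered saturated carbon ring.
The 5-membered ring with one oxygen is planar and fully conjugated; 2 ring double bonds (4 π electrons) plus a heteroatom lone pair (2) give 6 π electrons. That satisfies 4n+2 with n=1, so it is aromatic (furan).
The fused 6/5-membered bicyclic (with one oxygen) is a single π system with 9 sp² atoms and 10 π electrons from ring double bonds plus a heteroatom lone pair. 10 = 4(2)+2, so the system is aromatic and both rings count as aromatic (benzofuran).
The 6-membered ring has only sp³ atoms, so it is not fully conjugated — not aromatic (cyclohexane).
3 of the 4 rings are aromatic. Total: 3.

3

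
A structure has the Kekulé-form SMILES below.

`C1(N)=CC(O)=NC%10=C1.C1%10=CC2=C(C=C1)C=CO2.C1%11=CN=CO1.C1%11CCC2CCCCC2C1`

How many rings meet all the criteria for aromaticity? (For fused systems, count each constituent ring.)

4

The SMILES encodes a six-membered ring of five carbons and one nitrogen with three alternating double bonds; a six-membered carbon ring with three alternating C=C double bonds, fused to a five-membered ring containing one oxygen and two C=C double bonds; a five-membered ring with an oxygen at position 1 and a nitrogen at position 3 (in a C=N bond), with two double bonds; two fused six-membered saturated carbon rings.
The 6-membered ring with one nitrogen is planar and fully conjugated; 3 ring double bonds give 6 π electrons. Since 6 = 4n+2 (n=1), it is aromatic (pyridine).
The fused 6/5-membered bicyclic (with one oxygen) is a single π system with 9 sp² atoms and 10 π electrons from ring double bonds plus a heteroatom lone pair. 10 = 4(2)+2, so the system is aromatic and both rings count as aromatic (benzofuran).
The 5-membered ring with one oxygen and one =N– is planar and fully conjugated; 2 ring double bonds (4 π electrons) plus a heteroatom lone pair (2) give 6 π electrons. That satisfies 4n+2 with n=1, so it is aromatic (oxazole).
The 6-membered ring has only sp³ atoms, so it is not fully conjugated — not aromatic (cyclohexane ring).
The second 6-membered ring has only sp³ atoms, so it is not fully conjugated — not aromatic (cyclohexane ring).
4 of the 6 rings are aromatic. Total: 4.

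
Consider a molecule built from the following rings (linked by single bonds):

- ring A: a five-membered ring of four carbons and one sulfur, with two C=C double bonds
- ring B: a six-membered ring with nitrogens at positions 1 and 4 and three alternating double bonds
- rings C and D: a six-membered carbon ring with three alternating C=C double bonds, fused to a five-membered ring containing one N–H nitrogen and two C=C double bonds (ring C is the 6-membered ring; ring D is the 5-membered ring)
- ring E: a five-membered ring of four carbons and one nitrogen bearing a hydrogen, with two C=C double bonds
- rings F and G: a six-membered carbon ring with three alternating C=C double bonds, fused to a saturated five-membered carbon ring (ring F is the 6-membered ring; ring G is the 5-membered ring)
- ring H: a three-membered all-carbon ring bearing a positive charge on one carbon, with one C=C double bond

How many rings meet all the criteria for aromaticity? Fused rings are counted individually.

Ring A has a continuous p-orbital overlap around the ring; 2 ring double bonds (4 π electrons) plus a heteroatom lone pair (2) give 6 π electrons. Since 6 = 4n+2 (n=1), ring A is aromatic (thiophene).
Ring B is planar and fully conjugated; 3 ring double bonds give 6 π electrons. That satisfies 4n+2 with n=1, so ring B is aromatic (pyrazine).
Rings C and D form a fused bicyclic system (with one N–H) with 9 sp² atoms and 10 π electrons from ring double bonds plus a heteroatom lone pair. 10 = 4(2)+2, so the system is aromatic and both rings count as aromatic (indole).
Ring E is planar and fully conjugated; 2 ring double bonds (4 π electrons) plus a heteroatom lone pair (2) give 6 π electrons. Since 6 = 4n+2 (n=1), ring E is aromatic (pyrrole).
Ring F is fully conjugated (every ring atom contributes a p orbital); 3 ring double bonds give 6 π electrons. Since 6 = 4n+2 (n=1), ring F is aromatic (benzene ring).
Ring G has three sp³ carbons, so it is not fully conjugated — not aromatic (cyclopentane ring).
Ring H is fully conjugated (every ring atom contributes a p orbital); 1 ring double bond (2 π electrons) plus the carbocation's empty p orbital (0, but keeps the ring conjugated) give 2 π electrons. Since 2 = 4n+2 (n=0), ring H is aromatic (cyclopropenyl cation).
Aromatic: A, B, C, D, E, F, H. Total: 7.

7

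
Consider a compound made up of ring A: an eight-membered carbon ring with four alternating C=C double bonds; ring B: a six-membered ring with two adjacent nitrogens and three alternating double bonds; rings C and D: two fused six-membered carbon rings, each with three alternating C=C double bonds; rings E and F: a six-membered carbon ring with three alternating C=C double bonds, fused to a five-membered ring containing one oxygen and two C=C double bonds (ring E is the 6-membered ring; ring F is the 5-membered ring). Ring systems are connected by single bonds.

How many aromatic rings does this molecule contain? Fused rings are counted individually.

5

Ring A has only sp² ring atoms; a planar conformation would have a fully conjugated π system of 8 electrons. But 8 = 4(2), which is 4n not 4n+2, so ring A is not aromatic (cyclooctatetraene) — cyclooctatetraene distorts into a non-planar tub to avoid antiaromaticity.
Ring B is fully conjugated (every ring atom contributes a p orbital); 3 ring double bonds give 6 π electrons. That satisfies 4n+2 with n=1, so ring B is aromatic (pyridazine).
Rings C and D form a fused bicyclic system with 10 sp² atoms and 10 π electrons from ring double bonds. 10 = 4(2)+2, so the system is aromatic and both rings count as aromatic (naphthalene).
Rings E and F form a fused bicyclic system (with one oxygen) with 9 sp² atoms and 10 π electrons from ring double bonds plus a heteroatom lone pair. 10 = 4(2)+2, so the system is aromatic and both rings count as aromatic (benzofuran).
Aromatic: B, C, D, E, F. Total: 5.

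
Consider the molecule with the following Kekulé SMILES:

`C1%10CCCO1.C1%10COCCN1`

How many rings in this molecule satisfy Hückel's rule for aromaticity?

The SMILES encodes a five-membered saturated ring of four carbons and one oxygen; a six-membered saturated ring with an oxygen and an N–H nitrogen at positions 1 and 4.
The 5-membered ring with one oxygen has only sp³ atoms, so it is not fully conjugated — not aromatic (tetrahydrofuran).
The 6-membered ring with one oxygen and one N–H (1,4) has only sp³ atoms, so it is not fully conjugated — not aromatic (morpholine).
None of the rings are aromatic. Total: 0.

0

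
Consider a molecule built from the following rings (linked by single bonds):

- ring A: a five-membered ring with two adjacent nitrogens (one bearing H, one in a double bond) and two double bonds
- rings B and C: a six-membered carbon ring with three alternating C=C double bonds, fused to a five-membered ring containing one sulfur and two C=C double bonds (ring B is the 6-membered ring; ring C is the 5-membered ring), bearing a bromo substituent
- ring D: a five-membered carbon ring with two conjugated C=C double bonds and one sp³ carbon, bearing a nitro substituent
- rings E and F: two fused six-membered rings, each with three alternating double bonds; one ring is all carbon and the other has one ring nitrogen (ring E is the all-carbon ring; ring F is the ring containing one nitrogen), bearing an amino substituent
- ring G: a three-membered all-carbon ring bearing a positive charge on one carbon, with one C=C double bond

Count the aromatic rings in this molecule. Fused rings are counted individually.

Ring A is fully conjugated (every ring atom contributes a p orbital); 2 ring double bonds (4 π electrons) plus a heteroatom lone pair (2) give 6 π electrons. That satisfies 4n+2 with n=1, so ring A is aromatic (pyrazole).
Rings B and C form a fused bicyclic system (with one sulfur) with 9 sp² atoms and 10 π electrons from ring double bonds plus a heteroatom lone pair. 10 = 4(2)+2, so the system is aromatic and both rings count as aromatic (benzothiophene).
Ring D has one sp³ carbon, so it is not fully conjugated — not aromatic (cyclopentadiene).
Rings E and F form a fused bicyclic system (with one nitrogen) with 10 sp² atoms and 10 π electrons from ring double bonds. 10 = 4(2)+2, so the system is aromatic and both rings count as aromatic (quinoline).
Ring G has a continuous p-orbital overlap around the ring; 1 ring double bond (2 π electrons) plus the carbocation's empty p orbital (0, but keeps the ring conjugated) give 2 π electrons. That satisfies 4n+2 with n=0, so ring G is aromatic (cyclopropenyl cation).
Aromatic: A, B, C, E, F, G. Total: 6.

6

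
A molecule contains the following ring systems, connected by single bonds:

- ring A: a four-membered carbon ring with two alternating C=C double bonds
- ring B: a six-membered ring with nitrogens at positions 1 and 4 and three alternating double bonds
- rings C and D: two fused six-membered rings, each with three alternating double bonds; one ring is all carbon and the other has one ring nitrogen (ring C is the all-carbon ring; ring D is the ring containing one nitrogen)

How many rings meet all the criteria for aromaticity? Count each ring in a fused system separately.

Ring A has only sp² ring atoms; a planar conformation would have a fully conjugated π system of 4 electrons. But 4 = 4(1), which is 4n not 4n+2, so ring A is not aromatic (cyclobutadiene) — cyclobutadiene is antiaromatic and distorts to a rectangle.
Ring B has a continuous p-orbital overlap around the ring; 3 ring double bonds give 6 π electrons. 6 = 4(1)+2, so ring B is aromatic (pyrazine).
Rings C and D form a fused bicyclic system (with one nitrogen) with 10 sp² atoms and 10 π electrons from ring double bonds. 10 = 4(2)+2, so the system is aromatic and both rings count as aromatic (quinoline).
Aromatic: B, C, D. Total: 3.

3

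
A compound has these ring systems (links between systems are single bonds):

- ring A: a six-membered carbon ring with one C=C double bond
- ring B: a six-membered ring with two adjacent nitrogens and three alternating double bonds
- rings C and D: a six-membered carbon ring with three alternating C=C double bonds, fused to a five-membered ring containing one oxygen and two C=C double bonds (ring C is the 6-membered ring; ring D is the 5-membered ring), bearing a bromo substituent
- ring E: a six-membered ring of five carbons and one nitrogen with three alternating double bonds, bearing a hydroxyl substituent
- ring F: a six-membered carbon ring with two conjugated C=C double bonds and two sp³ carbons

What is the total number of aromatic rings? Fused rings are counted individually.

4

Ring A has four sp³ carbons, so it is not fully conjugated — not aromatic (cyclohexene).
Ring B is fully conjugated (every ring atom contributes a p orbital); 3 ring double bonds give 6 π electrons. Since 6 = 4n+2 (n=1), ring B is aromatic (pyridazine).
Rings C and D form a fused bicyclic system (with one oxygen) with 9 sp² atoms and 10 π electrons from ring double bonds plus a heteroatom lone pair. 10 = 4(2)+2, so the system is aromatic and both rings count as aromatic (benzofuran).
Ring E has a continuous p-orbital overlap around the ring; 3 ring double bonds give 6 π electrons. 6 = 4(1)+2, so ring E is aromatic (pyridine).
Ring F has two sp³ carbons, so it is not fully conjugated — not aromatic (1,3-cyclohexadiene).
Aromatic: B, C, D, E. Total: 4.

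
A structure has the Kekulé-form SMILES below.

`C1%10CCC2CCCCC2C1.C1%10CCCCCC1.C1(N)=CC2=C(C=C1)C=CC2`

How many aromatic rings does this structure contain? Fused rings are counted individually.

1

The SMILES encodes two fused six-membered saturated carbon rings; a seven-membered saturated carbon ring; a six-membered carbon ring with three alternating C=C double bonds, fused to a five-membered carbon ring containing one C=C double bond and one sp³ carbon.
The 6-membered ring has only sp³ atoms, so it is not fully conjugated — not aromatic (cyclohexane ring).
The second 6-membered ring has only sp³ atoms, so it is not fully conjugated — not aromatic (cyclohexane ring).
The 7-membered ring has only sp³ atoms, so it is not fully conjugated — not aromatic (cycloheptane).
The third 6-membered ring is fully conjugated (every ring atom contributes a p orbital); 3 ring double bonds give 6 π electrons. That satisfies 4n+2 with n=1, so it is aromatic (benzene ring).
The 5-membered ring has one sp³ carbon, so it is not fully conjugated — not aromatic (cyclopentene ring).
1 of the 5 rings is aromatic. Total: 1.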